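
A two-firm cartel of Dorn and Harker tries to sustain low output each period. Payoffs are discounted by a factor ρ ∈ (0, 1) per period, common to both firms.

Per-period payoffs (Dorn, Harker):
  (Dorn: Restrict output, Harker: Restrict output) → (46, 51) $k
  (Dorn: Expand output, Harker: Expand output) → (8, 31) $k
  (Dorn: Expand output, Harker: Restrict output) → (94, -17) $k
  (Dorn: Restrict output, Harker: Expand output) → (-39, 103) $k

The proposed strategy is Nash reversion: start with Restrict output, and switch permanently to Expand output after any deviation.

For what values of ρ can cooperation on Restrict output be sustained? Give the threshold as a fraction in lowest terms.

13/18

Dorn's threshold: (94−46)/(94−8) = 24/43.
Harker's threshold: (103−51)/(103−31) = 13/18.
24/43 < 13/18, so Harker binds and ρ* = 13/18.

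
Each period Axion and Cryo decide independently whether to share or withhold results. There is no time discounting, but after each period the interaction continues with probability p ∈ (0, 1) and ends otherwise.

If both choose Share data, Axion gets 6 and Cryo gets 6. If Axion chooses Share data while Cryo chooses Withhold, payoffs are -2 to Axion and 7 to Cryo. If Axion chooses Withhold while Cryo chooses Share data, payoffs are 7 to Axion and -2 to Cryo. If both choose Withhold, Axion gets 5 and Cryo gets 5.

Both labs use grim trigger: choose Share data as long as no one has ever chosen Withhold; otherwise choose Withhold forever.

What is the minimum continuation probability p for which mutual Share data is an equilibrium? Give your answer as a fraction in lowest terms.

With no time discounting, the continuation probability p plays the role of the discount factor.
Grim-trigger IC: 6/(1−p) ≥ 7 + 5p/(1−p) ⇒ p ≥ (7−6)/(7−5) = 1/2.

1/2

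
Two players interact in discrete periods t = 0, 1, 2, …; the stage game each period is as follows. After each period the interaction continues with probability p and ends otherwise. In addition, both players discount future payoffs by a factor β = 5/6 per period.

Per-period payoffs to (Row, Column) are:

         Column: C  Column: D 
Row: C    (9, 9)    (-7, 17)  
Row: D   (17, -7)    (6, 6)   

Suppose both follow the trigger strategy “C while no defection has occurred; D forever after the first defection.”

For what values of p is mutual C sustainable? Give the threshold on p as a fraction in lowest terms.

48/55

With continuation probability p and discount β, the effective per-period discount factor is βp.
Grim-trigger IC: βp ≥ (17−9)/(17−6) = 8/11.
So p ≥ (8/11)/(5/6) = 48/55.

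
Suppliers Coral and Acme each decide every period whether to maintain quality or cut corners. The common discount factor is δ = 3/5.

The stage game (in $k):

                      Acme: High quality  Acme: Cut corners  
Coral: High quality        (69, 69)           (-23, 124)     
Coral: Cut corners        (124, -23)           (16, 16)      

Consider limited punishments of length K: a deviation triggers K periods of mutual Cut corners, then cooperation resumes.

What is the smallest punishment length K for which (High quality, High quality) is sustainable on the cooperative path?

3

No profitable deviation requires (69−16)(δ+…+δ^K) ≥ 124−69, i.e. δ+…+δ^K ≥ 55/53 ≈ 1.0377.
With δ = 3/5, the partial sums are K=1: 0.6000, K=2: 0.9600, K=3: 1.1760.
K = 3 is the first length at which the sum reaches 1.0377.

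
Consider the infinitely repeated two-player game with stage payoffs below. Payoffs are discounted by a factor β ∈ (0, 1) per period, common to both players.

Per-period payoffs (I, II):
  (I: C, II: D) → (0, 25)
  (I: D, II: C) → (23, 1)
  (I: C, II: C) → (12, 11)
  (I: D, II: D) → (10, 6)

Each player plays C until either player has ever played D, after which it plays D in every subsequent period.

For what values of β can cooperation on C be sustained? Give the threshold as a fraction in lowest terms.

11/13

For I: deviation gain 23−12 = 11, per-period punishment loss 12−10 = 2. IC gives β ≥ 11/13.
For II: gain 14, loss 5 per period, so β ≥ 14/19.
The tighter constraint is I's, so cooperation needs β ≥ 11/13.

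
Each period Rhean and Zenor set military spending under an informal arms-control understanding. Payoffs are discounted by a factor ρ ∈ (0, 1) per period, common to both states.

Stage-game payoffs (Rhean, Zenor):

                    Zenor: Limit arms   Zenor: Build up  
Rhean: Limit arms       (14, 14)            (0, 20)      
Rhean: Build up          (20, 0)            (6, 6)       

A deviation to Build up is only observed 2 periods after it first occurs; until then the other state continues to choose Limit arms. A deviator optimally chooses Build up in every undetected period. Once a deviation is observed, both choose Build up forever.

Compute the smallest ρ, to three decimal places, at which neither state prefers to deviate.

A deviator earns 20 for 2 periods, then 6 forever; cooperating earns 14 forever. Multiplying the IC by (1−ρ):
14 ≥ 20(1−ρ^2) + 6ρ^2, so 14·ρ^2 ≥ 6 and ρ^2 ≥ 3/7.
ρ ≥ (3/7)^(1/2) ≈ 0.655.

0.655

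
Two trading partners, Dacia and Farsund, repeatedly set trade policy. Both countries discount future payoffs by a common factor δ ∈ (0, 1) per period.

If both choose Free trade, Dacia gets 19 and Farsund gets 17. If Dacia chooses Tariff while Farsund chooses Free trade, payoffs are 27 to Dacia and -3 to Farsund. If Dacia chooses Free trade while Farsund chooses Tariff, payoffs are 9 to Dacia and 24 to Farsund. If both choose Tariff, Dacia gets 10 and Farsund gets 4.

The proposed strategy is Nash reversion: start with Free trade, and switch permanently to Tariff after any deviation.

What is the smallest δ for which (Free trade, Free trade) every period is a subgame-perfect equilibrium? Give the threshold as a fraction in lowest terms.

Dacia: cooperation gives 19 each period; deviation gives 27 once then 10 forever.
  19/(1−δ) ≥ 27 + 10δ/(1−δ) ⇒ δ ≥ 8/17.
Farsund: cooperation gives 17 each period; deviation gives 24 once then 4 forever.
  δ ≥ 7/20.
Both must hold, so the binding constraint is Dacia's: δ ≥ 8/17.

8/17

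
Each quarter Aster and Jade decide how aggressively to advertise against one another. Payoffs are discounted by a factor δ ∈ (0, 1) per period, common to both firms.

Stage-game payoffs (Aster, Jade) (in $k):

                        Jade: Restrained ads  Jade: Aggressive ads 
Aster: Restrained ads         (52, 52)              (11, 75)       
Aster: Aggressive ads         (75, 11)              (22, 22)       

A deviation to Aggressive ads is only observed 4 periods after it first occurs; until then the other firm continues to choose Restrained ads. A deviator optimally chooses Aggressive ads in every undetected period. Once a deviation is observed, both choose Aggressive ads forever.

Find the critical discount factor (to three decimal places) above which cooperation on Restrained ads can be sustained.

The best deviation is to choose Aggressive ads for all 4 undetected periods, earning 75 each, then 22 forever once detected.
Deviation value: 75(1−δ^4)/(1−δ) + 22δ^4/(1−δ); cooperation value: 52/(1−δ).
IC: 52 ≥ 75(1−δ^4) + 22δ^4 = 75 − 53δ^4.
So δ^4 ≥ 23/53, giving δ ≥ (23/53)^(1/4) ≈ 0.812.

0.812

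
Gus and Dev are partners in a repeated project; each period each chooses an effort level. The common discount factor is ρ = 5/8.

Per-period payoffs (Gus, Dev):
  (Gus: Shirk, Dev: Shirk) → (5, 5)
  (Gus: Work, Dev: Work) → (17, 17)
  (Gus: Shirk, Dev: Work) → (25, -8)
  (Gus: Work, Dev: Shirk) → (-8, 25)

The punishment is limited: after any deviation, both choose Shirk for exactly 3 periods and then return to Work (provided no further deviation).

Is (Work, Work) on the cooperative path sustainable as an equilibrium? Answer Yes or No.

Comparing payoff streams over the 4 periods until play realigns: cooperate → 17(1+ρ+…+ρ^3); deviate → 25 + 5(ρ+…+ρ^3).
Cooperation is sustained iff (17−5)(ρ+…+ρ^3) ≥ 25−17.
ρ+…+ρ^3 = 5/8·(1−(5/8)^3)/(1−5/8) = 1.2598, and (25−17)/(17−5) = 0.6667.
1.2598 ≥ 0.6667, so cooperation is sustainable.

Yes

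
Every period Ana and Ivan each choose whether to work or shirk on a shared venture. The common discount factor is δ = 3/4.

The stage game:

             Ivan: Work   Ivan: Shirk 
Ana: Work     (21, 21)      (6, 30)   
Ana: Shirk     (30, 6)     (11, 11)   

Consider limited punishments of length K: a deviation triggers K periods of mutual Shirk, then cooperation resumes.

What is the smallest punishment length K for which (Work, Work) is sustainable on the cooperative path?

2

No profitable deviation requires (21−11)(δ+…+δ^K) ≥ 30−21, i.e. δ+…+δ^K ≥ 9/10 ≈ 0.9000.
With δ = 3/4, the partial sums are K=1: 0.7500, K=2: 1.3125.
K = 2 is the first length at which the sum reaches 0.9000.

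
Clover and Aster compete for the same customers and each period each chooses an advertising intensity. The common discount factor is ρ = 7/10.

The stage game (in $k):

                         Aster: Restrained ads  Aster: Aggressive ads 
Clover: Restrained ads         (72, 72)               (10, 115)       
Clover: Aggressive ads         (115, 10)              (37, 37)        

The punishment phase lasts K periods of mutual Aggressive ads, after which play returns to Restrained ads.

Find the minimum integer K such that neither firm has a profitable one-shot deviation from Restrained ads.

No profitable deviation requires (72−37)(ρ+…+ρ^K) ≥ 115−72, i.e. ρ+…+ρ^K ≥ 43/35 ≈ 1.2286.
With ρ = 7/10, the partial sums are K=1: 0.7000, K=2: 1.1900, K=3: 1.5330.
K = 3 is the first length at which the sum reaches 1.2286.

3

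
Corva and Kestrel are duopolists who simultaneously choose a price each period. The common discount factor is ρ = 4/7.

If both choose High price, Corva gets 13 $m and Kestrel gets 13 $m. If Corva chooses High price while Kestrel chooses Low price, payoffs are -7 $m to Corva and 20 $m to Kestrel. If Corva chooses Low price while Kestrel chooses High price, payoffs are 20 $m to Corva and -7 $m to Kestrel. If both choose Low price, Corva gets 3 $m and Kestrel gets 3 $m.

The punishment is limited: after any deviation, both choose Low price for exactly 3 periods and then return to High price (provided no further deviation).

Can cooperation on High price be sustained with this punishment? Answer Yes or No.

Comparing payoff streams over the 4 periods until play realigns: cooperate → 13(1+ρ+…+ρ^3); deviate → 20 + 3(ρ+…+ρ^3).
Cooperation is sustained iff (13−3)(ρ+…+ρ^3) ≥ 20−13.
ρ+…+ρ^3 = 4/7·(1−(4/7)^3)/(1−4/7) = 1.0845, and (20−13)/(13−3) = 0.7000.
1.0845 ≥ 0.7000, so cooperation is sustainable.

Yes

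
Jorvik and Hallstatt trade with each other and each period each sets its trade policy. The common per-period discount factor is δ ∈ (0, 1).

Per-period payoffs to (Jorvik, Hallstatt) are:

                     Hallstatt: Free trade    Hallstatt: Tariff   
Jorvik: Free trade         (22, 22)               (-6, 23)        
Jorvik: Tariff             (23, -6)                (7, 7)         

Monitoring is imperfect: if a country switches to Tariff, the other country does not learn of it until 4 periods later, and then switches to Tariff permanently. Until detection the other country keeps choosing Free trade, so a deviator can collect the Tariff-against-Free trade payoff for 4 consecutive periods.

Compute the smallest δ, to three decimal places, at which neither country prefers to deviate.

Deviating for the 4 undetected periods gains 23−22 = 1 per period over cooperation, then loses 22−7 = 15 per period forever once punishment starts.
Gain: 1(1 + δ + … + δ^3); loss: 15·δ^4/(1−δ).
No profitable deviation ⇔ 1(1−δ^4) ≤ 15·δ^4, i.e. δ^4 ≥ 1/(1+15) = 1/16.
Hence δ ≥ (1/16)^(1/4) ≈ 0.500.

0.500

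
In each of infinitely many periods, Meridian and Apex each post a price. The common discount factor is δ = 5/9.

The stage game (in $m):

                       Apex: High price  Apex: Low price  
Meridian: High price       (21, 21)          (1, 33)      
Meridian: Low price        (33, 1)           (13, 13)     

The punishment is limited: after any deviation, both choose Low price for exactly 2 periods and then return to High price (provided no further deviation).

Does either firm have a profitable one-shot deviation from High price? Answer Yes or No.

A one-shot deviation gives 33 now, then 13 for 2 periods, then back to 21.
Gain from deviating: (33−21) today; loss: (21−13) in each of the next 2 periods.
No-deviation condition: (21−13)(δ+…+δ^2) ≥ 33−21, i.e. δ+…+δ^2 ≥ 3/2.
At δ = 5/9: δ+…+δ^2 = 0.8642 < 1.5000.
So cooperation is not sustainable.

Yes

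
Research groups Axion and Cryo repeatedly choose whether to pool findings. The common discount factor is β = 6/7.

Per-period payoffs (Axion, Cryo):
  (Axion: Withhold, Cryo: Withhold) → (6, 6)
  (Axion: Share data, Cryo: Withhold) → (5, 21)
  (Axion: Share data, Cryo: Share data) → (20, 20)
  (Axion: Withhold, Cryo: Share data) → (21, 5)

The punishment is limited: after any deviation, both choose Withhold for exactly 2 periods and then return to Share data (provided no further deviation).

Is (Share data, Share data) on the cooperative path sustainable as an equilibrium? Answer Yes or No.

Yes

A one-shot deviation gives 21 now, then 6 for 2 periods, then back to 20.
Gain from deviating: (21−20) today; loss: (20−6) in each of the next 2 periods.
No-deviation condition: (20−6)(β+…+β^2) ≥ 21−20, i.e. β+…+β^2 ≥ 1/14.
At β = 6/7: β+…+β^2 = 1.5918 ≥ 0.0714.
So cooperation is sustainable.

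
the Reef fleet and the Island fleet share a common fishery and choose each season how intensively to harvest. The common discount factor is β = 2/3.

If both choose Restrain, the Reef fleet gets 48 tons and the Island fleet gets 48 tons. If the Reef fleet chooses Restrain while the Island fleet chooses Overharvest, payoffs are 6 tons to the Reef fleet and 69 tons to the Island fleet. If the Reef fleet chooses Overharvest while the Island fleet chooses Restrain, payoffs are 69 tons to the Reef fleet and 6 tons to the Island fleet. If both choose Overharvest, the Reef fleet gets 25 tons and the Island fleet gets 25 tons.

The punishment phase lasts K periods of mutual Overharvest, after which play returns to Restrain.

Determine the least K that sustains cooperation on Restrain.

2

Need Σ_{k=1}^{K} β^k ≥ (69−48)/(48−25) = 0.9130 at β = 2/3.
At K = 1 the sum is 0.6667 < 0.9130; at K = 2 it is 1.1111 ≥ 0.9130.
So the minimum punishment length is K = 2.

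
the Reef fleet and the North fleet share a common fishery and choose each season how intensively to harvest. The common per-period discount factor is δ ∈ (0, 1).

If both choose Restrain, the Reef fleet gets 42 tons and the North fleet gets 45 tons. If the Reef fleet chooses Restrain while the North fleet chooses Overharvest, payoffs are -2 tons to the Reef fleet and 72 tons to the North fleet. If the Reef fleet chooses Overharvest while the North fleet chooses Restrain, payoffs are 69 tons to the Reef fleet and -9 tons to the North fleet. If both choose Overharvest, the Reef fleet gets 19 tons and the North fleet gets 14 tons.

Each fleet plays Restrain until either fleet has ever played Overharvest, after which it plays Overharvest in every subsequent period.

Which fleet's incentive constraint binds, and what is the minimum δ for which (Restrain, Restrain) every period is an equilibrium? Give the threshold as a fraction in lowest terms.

the Reef fleet; δ ≥ 27/50

the Reef fleet's threshold: (69−42)/(69−19) = 27/50.
the North fleet's threshold: (72−45)/(72−14) = 27/58.
27/50 > 27/58, so the Reef fleet binds and δ* = 27/50.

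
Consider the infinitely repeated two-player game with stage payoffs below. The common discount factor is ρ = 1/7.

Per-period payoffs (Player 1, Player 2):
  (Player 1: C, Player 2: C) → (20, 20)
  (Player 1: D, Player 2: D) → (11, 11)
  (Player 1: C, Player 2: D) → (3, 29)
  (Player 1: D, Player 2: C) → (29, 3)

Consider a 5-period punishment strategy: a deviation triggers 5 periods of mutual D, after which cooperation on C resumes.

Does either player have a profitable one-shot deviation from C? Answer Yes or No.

A one-shot deviation gives 29 now, then 11 for 5 periods, then back to 20.
Gain from deviating: (29−20) today; loss: (20−11) in each of the next 5 periods.
No-deviation condition: (20−11)(ρ+…+ρ^5) ≥ 29−20, i.e. ρ+…+ρ^5 ≥ 1.
At ρ = 1/7: ρ+…+ρ^5 = 0.1667 < 1.0000.
So cooperation is not sustainable.

Yes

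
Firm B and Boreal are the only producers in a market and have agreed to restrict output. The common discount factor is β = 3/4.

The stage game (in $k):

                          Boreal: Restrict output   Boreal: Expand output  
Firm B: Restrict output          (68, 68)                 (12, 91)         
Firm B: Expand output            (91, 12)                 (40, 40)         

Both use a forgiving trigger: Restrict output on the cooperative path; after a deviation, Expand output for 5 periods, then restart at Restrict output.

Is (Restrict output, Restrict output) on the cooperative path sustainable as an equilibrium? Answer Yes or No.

Yes

A one-shot deviation gives 91 now, then 40 for 5 periods, then back to 68.
Gain from deviating: (91−68) today; loss: (68−40) in each of the next 5 periods.
No-deviation condition: (68−40)(β+…+β^5) ≥ 91−68, i.e. β+…+β^5 ≥ 23/28.
At β = 3/4: β+…+β^5 = 2.2881 ≥ 0.8214.
So cooperation is sustainable.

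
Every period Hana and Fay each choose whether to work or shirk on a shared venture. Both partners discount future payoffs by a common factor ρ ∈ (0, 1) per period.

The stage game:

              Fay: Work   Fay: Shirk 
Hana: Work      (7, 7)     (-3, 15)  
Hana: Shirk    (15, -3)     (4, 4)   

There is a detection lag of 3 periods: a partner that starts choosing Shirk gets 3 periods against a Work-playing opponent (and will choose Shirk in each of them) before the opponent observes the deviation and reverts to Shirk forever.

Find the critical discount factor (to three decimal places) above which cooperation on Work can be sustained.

0.899

A deviator earns 15 for 3 periods, then 4 forever; cooperating earns 7 forever. Multiplying the IC by (1−ρ):
7 ≥ 15(1−ρ^3) + 4ρ^3, so 11·ρ^3 ≥ 8 and ρ^3 ≥ 8/11.
ρ ≥ (8/11)^(1/3) ≈ 0.899.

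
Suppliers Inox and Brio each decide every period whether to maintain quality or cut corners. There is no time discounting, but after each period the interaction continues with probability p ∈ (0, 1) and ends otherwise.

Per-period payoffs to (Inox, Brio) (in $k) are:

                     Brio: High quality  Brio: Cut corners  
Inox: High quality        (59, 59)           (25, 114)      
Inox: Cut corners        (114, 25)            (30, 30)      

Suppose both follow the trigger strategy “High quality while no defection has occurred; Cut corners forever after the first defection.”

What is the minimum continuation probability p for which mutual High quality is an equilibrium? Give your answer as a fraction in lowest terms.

With no time discounting, the continuation probability p plays the role of the discount factor.
Grim-trigger IC: 59/(1−p) ≥ 114 + 30p/(1−p) ⇒ p ≥ (114−59)/(114−30) = 55/84.

55/84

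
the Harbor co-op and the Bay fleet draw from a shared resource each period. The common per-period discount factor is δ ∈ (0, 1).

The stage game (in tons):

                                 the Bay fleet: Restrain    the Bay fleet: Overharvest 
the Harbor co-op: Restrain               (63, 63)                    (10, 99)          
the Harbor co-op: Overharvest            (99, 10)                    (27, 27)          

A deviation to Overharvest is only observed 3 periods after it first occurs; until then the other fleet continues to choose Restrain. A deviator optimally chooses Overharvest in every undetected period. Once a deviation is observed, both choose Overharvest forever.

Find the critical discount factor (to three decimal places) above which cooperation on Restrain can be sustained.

The best deviation is to choose Overharvest for all 3 undetected periods, earning 99 each, then 27 forever once detected.
Deviation value: 99(1−δ^3)/(1−δ) + 27δ^3/(1−δ); cooperation value: 63/(1−δ).
IC: 63 ≥ 99(1−δ^3) + 27δ^3 = 99 − 72δ^3.
So δ^3 ≥ 36/72 = 1/2, giving δ ≥ (1/2)^(1/3) ≈ 0.794.

0.794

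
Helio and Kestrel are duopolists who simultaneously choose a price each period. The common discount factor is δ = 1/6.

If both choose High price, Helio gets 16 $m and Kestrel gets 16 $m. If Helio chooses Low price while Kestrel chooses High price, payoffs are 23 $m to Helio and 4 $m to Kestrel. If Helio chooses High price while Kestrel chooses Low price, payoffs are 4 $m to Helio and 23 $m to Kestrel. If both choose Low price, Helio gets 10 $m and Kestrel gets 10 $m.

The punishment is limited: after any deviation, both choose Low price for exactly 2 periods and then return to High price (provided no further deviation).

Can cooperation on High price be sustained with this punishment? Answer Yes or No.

Comparing payoff streams over the 3 periods until play realigns: cooperate → 16(1+δ+…+δ^2); deviate → 23 + 10(δ+…+δ^2).
Cooperation is sustained iff (16−10)(δ+…+δ^2) ≥ 23−16.
δ+…+δ^2 = 1/6·(1−(1/6)^2)/(1−1/6) = 0.1944, and (23−16)/(16−10) = 1.1667.
0.1944 < 1.1667, so cooperation is not sustainable.

No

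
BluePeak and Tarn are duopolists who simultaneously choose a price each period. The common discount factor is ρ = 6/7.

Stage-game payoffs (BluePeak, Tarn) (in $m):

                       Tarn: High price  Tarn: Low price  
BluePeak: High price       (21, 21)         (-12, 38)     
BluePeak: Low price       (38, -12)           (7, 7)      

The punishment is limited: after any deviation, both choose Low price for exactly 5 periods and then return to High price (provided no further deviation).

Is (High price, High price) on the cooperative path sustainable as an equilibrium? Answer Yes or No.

Yes

IC: ρ+…+ρ^5 ≥ (38−21)/(21−7) = 17/14.
At ρ = 6/7: partial sum = 3.2240 ≥ 1.2143. Cooperation sustainable.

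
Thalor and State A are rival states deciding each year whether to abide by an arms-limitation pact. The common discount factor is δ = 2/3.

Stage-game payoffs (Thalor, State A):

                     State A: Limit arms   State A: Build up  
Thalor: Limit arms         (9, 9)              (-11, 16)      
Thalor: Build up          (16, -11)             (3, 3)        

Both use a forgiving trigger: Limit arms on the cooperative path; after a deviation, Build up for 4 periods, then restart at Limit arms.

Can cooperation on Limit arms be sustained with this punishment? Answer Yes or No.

Yes

Comparing payoff streams over the 5 periods until play realigns: cooperate → 9(1+δ+…+δ^4); deviate → 16 + 3(δ+…+δ^4).
Cooperation is sustained iff (9−3)(δ+…+δ^4) ≥ 16−9.
δ+…+δ^4 = 2/3·(1−(2/3)^4)/(1−2/3) = 1.6049, and (16−9)/(9−3) = 1.1667.
1.6049 ≥ 1.1667, so cooperation is sustainable.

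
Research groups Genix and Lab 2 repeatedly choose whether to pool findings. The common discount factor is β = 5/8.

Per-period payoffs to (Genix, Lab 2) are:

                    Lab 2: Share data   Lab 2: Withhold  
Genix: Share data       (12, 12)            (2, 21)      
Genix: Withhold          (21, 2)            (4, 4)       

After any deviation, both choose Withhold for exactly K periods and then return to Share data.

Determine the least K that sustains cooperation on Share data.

3

No profitable deviation requires (12−4)(β+…+β^K) ≥ 21−12, i.e. β+…+β^K ≥ 9/8 ≈ 1.1250.
With β = 5/8, the partial sums are K=1: 0.6250, K=2: 1.0156, K=3: 1.2598.
K = 3 is the first length at which the sum reaches 1.1250.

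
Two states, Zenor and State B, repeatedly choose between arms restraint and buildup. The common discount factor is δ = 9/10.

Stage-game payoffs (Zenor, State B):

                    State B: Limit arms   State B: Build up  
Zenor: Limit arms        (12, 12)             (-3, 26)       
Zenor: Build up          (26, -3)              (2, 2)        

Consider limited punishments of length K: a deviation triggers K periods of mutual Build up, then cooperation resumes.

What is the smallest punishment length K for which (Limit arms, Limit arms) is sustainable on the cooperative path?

2

IC: δ(1−δ^K)/(1−δ) ≥ (26−12)/(12−2) = 7/5.
With δ = 9/10: need 1 − δ^K ≥ 7/5·(1−9/10)/(9/10), i.e. δ^K ≤ 0.8444.
Since (9/10)^1 = 0.9000 and (9/10)^2 = 0.8100, the smallest such K is 2.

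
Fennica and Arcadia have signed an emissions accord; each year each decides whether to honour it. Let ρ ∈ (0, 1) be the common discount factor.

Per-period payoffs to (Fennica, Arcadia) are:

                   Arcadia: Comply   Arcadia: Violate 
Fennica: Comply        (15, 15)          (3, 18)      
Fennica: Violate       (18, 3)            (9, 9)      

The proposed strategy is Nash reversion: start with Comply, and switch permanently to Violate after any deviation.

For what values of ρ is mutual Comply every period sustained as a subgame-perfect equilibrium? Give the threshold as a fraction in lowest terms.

1/3

One-period gain from deviating is 18 − 15 = 3. The loss is 15 − 9 = 6 in every subsequent period, with present value 6·ρ/(1−ρ).
Deviation is unprofitable when 6·ρ/(1−ρ) ≥ 3, i.e. ρ/(1−ρ) ≥ 1/2.
Equivalently ρ ≥ 3/(3+6) = 1/3.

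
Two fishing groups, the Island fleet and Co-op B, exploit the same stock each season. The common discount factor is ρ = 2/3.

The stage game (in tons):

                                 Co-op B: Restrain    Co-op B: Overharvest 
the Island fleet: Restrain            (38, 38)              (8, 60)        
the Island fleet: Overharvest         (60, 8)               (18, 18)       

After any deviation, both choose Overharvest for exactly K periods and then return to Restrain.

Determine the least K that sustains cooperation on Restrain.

2

No profitable deviation requires (38−18)(ρ+…+ρ^K) ≥ 60−38, i.e. ρ+…+ρ^K ≥ 11/10 ≈ 1.1000.
With ρ = 2/3, the partial sums are K=1: 0.6667, K=2: 1.1111.
K = 2 is the first length at which the sum reaches 1.1000.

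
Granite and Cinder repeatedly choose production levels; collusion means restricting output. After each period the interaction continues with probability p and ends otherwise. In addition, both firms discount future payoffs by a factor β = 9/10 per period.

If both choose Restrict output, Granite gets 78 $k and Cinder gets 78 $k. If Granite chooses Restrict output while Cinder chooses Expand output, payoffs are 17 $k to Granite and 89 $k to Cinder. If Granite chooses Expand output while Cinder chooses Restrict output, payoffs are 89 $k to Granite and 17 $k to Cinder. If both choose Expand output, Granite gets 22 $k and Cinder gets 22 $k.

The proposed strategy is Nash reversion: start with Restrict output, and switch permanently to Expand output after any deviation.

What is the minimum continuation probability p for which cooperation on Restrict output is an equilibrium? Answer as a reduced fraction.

110/603

Expected continuation weight on next period's payoff is β·p = 9/10·p, which plays the role of the discount factor.
Cooperation requires 9/10·p ≥ (89−78)/(89−22) = 11/67, hence p ≥ 110/603.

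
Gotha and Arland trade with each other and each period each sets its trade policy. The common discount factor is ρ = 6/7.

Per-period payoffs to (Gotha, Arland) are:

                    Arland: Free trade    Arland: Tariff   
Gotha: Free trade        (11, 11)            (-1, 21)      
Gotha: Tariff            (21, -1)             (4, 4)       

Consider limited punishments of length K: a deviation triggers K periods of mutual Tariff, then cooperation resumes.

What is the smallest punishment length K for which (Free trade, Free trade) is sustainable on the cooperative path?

2

Need Σ_{k=1}^{K} ρ^k ≥ (21−11)/(11−4) = 1.4286 at ρ = 6/7.
At K = 1 the sum is 0.8571 < 1.4286; at K = 2 it is 1.5918 ≥ 1.4286.
So the minimum punishment length is K = 2.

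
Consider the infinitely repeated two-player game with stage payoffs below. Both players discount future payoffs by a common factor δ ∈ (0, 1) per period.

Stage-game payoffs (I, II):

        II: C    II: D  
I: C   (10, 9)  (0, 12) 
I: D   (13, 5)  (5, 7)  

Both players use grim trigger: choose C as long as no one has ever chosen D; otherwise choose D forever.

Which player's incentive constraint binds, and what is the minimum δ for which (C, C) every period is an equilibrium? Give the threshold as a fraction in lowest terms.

I's threshold: (13−10)/(13−5) = 3/8.
II's threshold: (12−9)/(12−7) = 3/5.
3/8 < 3/5, so II binds and δ* = 3/5.

II; δ ≥ 3/5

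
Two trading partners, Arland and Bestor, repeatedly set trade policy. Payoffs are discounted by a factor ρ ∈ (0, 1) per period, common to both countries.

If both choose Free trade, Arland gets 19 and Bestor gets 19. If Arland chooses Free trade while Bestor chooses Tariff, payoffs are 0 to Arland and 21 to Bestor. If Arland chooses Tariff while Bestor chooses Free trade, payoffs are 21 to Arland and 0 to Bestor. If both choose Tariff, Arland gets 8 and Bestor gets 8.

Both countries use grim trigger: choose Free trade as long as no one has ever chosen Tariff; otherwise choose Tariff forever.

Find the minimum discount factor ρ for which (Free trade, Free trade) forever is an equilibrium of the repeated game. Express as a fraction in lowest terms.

19/(1−ρ) ≥ 21 + 8ρ/(1−ρ)
19 ≥ 21 − 13ρ
ρ ≥ 2/13.

2/13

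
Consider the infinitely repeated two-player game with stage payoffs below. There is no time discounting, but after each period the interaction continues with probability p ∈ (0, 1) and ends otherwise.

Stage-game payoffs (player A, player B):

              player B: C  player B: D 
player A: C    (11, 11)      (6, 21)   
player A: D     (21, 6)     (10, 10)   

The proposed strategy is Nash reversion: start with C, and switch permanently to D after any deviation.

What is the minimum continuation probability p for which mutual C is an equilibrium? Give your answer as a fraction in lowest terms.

Expected cooperation value is 11 + p·11 + p²·11 + … = 11/(1−p); deviation gives 21 + p·10/(1−p).
11 ≥ 21(1−p) + 10p ⇒ 11p ≥ 10 ⇒ p ≥ 10/11.

10/11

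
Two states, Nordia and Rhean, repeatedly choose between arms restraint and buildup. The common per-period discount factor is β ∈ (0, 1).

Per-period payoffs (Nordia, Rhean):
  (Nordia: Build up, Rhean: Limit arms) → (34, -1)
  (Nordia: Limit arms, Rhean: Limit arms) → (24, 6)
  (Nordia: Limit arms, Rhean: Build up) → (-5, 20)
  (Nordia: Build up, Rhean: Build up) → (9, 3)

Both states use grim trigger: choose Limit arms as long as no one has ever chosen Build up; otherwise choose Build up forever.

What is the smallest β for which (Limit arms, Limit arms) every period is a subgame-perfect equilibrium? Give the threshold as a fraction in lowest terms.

14/17

Nordia's threshold: (34−24)/(34−9) = 2/5.
Rhean's threshold: (20−6)/(20−3) = 14/17.
2/5 < 14/17, so Rhean binds and β* = 14/17.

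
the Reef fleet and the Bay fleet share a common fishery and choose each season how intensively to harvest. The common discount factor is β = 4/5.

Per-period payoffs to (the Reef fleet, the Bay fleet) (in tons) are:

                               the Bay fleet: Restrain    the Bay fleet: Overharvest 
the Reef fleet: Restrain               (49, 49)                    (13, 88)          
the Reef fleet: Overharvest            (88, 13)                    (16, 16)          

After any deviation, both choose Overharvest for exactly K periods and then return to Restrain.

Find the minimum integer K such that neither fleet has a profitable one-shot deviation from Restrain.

2

No profitable deviation requires (49−16)(β+…+β^K) ≥ 88−49, i.e. β+…+β^K ≥ 13/11 ≈ 1.1818.
With β = 4/5, the partial sums are K=1: 0.8000, K=2: 1.4400.
K = 2 is the first length at which the sum reaches 1.1818.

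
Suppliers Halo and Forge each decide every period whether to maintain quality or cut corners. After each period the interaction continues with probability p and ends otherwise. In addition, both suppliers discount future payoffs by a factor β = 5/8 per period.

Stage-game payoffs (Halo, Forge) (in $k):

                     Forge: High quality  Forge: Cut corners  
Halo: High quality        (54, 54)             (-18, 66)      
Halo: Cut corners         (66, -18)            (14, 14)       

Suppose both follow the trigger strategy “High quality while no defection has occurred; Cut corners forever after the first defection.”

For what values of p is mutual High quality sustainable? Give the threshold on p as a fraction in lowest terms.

24/65

Expected continuation weight on next period's payoff is β·p = 5/8·p, which plays the role of the discount factor.
Cooperation requires 5/8·p ≥ (66−54)/(66−14) = 3/13, hence p ≥ 24/65.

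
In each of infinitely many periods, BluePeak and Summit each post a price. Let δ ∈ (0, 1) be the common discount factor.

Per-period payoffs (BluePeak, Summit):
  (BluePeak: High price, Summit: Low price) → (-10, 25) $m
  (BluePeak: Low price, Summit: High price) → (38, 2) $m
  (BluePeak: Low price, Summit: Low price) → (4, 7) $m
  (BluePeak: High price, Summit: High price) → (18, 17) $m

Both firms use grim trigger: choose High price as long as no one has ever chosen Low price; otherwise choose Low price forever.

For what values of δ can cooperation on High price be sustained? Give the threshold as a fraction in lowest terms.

BluePeak's threshold: (38−18)/(38−4) = 10/17.
Summit's threshold: (25−17)/(25−7) = 4/9.
10/17 > 4/9, so BluePeak binds and δ* = 10/17.

10/17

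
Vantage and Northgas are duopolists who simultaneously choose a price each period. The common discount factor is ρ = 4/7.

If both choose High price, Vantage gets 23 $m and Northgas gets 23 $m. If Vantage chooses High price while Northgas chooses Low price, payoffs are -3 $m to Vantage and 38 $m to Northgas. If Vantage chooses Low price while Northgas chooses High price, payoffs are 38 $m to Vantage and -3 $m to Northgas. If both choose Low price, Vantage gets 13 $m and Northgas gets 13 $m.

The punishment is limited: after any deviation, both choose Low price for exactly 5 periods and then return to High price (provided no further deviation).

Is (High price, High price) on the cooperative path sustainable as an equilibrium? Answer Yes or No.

Comparing payoff streams over the 6 periods until play realigns: cooperate → 23(1+ρ+…+ρ^5); deviate → 38 + 13(ρ+…+ρ^5).
Cooperation is sustained iff (23−13)(ρ+…+ρ^5) ≥ 38−23.
ρ+…+ρ^5 = 4/7·(1−(4/7)^5)/(1−4/7) = 1.2521, and (38−23)/(23−13) = 1.5000.
1.2521 < 1.5000, so cooperation is not sustainable.

No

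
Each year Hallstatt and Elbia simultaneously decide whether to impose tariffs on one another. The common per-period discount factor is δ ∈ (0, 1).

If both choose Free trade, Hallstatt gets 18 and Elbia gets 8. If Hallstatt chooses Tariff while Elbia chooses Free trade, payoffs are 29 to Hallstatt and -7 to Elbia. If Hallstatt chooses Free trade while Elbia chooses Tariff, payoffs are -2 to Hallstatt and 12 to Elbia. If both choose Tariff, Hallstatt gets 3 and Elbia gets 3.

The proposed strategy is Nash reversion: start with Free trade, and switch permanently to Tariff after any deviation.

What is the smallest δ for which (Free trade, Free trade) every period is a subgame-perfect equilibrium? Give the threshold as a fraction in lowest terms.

For Hallstatt: deviation gain 29−18 = 11, per-period punishment loss 18−3 = 15. IC gives δ ≥ 11/26.
For Elbia: gain 4, loss 5 per period, so δ ≥ 4/9.
The tighter constraint is Elbia's, so cooperation needs δ ≥ 4/9.

4/9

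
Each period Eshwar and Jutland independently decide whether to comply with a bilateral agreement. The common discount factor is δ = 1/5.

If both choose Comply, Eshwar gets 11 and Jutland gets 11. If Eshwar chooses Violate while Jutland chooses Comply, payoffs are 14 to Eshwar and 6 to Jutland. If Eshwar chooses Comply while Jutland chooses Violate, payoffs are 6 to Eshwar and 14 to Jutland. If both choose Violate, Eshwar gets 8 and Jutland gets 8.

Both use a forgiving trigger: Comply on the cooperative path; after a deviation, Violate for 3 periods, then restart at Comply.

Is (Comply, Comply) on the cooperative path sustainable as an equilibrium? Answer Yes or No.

A one-shot deviation gives 14 now, then 8 for 3 periods, then back to 11.
Gain from deviating: (14−11) today; loss: (11−8) in each of the next 3 periods.
No-deviation condition: (11−8)(δ+…+δ^3) ≥ 14−11, i.e. δ+…+δ^3 ≥ 1.
At δ = 1/5: δ+…+δ^3 = 0.2480 < 1.0000.
So cooperation is not sustainable.

No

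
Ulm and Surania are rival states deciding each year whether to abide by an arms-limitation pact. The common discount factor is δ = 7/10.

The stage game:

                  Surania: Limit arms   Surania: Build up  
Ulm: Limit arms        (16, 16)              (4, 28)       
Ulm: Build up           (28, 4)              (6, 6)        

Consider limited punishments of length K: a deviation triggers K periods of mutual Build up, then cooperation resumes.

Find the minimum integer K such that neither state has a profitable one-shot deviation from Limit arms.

No profitable deviation requires (16−6)(δ+…+δ^K) ≥ 28−16, i.e. δ+…+δ^K ≥ 6/5 ≈ 1.2000.
With δ = 7/10, the partial sums are K=1: 0.7000, K=2: 1.1900, K=3: 1.5330.
K = 3 is the first length at which the sum reaches 1.2000.

3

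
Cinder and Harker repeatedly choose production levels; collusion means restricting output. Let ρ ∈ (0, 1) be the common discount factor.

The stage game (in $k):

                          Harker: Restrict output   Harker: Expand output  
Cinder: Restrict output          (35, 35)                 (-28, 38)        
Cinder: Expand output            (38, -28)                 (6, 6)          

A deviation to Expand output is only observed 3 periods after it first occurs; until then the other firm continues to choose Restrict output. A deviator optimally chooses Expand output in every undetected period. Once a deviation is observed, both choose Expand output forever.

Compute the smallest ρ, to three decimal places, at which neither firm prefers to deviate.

A deviator earns 38 for 3 periods, then 6 forever; cooperating earns 35 forever. Multiplying the IC by (1−ρ):
35 ≥ 38(1−ρ^3) + 6ρ^3, so 32·ρ^3 ≥ 3 and ρ^3 ≥ 3/32.
ρ ≥ (3/32)^(1/3) ≈ 0.454.

0.454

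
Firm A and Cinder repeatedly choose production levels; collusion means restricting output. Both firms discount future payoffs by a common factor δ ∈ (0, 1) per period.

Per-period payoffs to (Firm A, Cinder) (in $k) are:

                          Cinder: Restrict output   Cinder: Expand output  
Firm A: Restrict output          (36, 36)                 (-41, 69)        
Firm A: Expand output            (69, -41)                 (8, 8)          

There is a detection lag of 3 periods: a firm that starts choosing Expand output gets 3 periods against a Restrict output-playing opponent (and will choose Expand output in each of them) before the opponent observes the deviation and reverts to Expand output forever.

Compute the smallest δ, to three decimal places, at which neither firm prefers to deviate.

0.815

The best deviation is to choose Expand output for all 3 undetected periods, earning 69 each, then 8 forever once detected.
Deviation value: 69(1−δ^3)/(1−δ) + 8δ^3/(1−δ); cooperation value: 36/(1−δ).
IC: 36 ≥ 69(1−δ^3) + 8δ^3 = 69 − 61δ^3.
So δ^3 ≥ 33/61, giving δ ≥ (33/61)^(1/3) ≈ 0.815.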